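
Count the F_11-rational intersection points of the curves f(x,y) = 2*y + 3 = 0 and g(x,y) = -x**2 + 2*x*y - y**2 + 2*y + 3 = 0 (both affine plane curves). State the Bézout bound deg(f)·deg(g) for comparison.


Common zeros: {(4, 4)}; count = 1; Bézout bound = 2.

deg(f) = 1, deg(g) = 2, so Bézout bound = 2.
Scan x ∈ F_11. For each x, list the y ∈ F_11 with f(x, y) ≡ 0 and those with g(x, y) ≡ 0 (mod 11); the common zeros in that column are the intersection.
  x = 0: f ≡ 0 at y ∈ {4}; g ≡ 0 at y ∈ {3, 10}; common: ∅.
  x = 1: f ≡ 0 at y ∈ {4}; g ≡ 0 at y ∈ ∅; common: ∅.
  x = 2: f ≡ 0 at y ∈ {4}; g ≡ 0 at y ∈ ∅; common: ∅.
  x = 3: f ≡ 0 at y ∈ {4}; g ≡ 0 at y ∈ ∅; common: ∅.
  x = 4: f ≡ 0 at y ∈ {4}; g ≡ 0 at y ∈ {4, 6}; common: {4}.
  x = 5: f ≡ 0 at y ∈ {4}; g ≡ 0 at y ∈ {0, 1}; common: ∅.
  x = 6: f ≡ 0 at y ∈ {4}; g ≡ 0 at y ∈ {0, 3}; common: ∅.
  x = 7: f ≡ 0 at y ∈ {4}; g ≡ 0 at y ∈ ∅; common: ∅.
  x = 8: f ≡ 0 at y ∈ {4}; g ≡ 0 at y ∈ {1, 6}; common: ∅.
  x = 9: f ≡ 0 at y ∈ {4}; g ≡ 0 at y ∈ {10}; common: ∅.
  x = 10: f ≡ 0 at y ∈ {4}; g ≡ 0 at y ∈ ∅; common: ∅.
Collecting: common zeros = {(4, 4)}, so the count is 1.
Comparison with the Bézout bound: 1 ≤ 2 = deg(f)·deg(g), as expected for curves with no common component (the affine F_11-count falls short of the bound because intersections may lie at infinity, over extension fields, or carry multiplicity).


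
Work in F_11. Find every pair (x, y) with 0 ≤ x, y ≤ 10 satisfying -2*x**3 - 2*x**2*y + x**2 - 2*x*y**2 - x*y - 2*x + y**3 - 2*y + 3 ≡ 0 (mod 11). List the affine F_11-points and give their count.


Affine F_11-points: {(1, 0), (3, 2), (4, 10), (6, 2), (6, 3), (6, 7), (7, 5), (9, 3), (10, 3)}; count = 9.

For each of the 121 pairs (x, y) ∈ F_11², evaluate f(x, y) mod 11. Record the zeros.
  x = 0: [0↦3, 1↦2, 2↦7, 3↦2, 4↦4, 5↦8, 6↦9, 7↦2, 8↦4, 9↦10, 10↦4]  zeros at y ∈ ∅
  x = 1: [0↦0, 1↦5, 2↦1, 3↦5, 4↦1, 5↦6, 6↦4, 7↦1, 8↦3, 9↦5, 10↦2]  zeros at y ∈ {0}
  x = 2: [0↦9, 1↦5, 2↦10, 3↦8, 4↦5, 5↦7, 6↦9, 7↦6, 8↦4, 9↦9, 10↦5]  zeros at y ∈ ∅
  x = 3: [0↦7, 1↦1, 2↦0, 3↦10, 4↦4, 5↦10, 6↦1, 7↦5, 8↦6, 9↦10, 10↦1]  zeros at y ∈ {2}
  x = 4: [0↦4, 1↦3, 2↦3, 3↦10, 4↦8, 5↦3, 6↦1, 7↦8, 8↦8, 9↦7, 10↦0]  zeros at y ∈ {10}
  x = 5: [0↦10, 1↦10, 2↦7, 3↦7, 4↦5, 5↦7, 6↦8, 7↦3, 8↦9, 9↦10, 10↦1]  zeros at y ∈ ∅
  x = 6: [0↦2, 1↦10, 2↦0, 3↦0, 4↦5, 5↦10, 6↦10, 7↦0, 8↦8, 9↦7, 10↦3]  zeros at y ∈ {2, 3, 7}
  x = 7: [0↦1, 1↦2, 2↦3, 3↦10, 4↦7, 5↦0, 6↦6, 7↦9, 8↦4, 9↦8, 10↦5]  zeros at y ∈ {5}
  x = 8: [0↦6, 1↦7, 2↦4, 3↦3, 4↦10, 5↦9, 6↦6, 7↦7, 8↦7, 9↦1, 10↦6]  zeros at y ∈ ∅
  x = 9: [0↦5, 1↦2, 2↦2, 3↦0, 4↦2, 5↦3, 6↦9, 7↦4, 8↦5, 9↦7, 10↦5]  zeros at y ∈ {3}
  x = 10: [0↦8, 1↦8, 2↦7, 3↦0, 4↦4, 5↦3, 6↦3, 7↦10, 8↦8, 9↦3, 10↦1]  zeros at y ∈ {3}
Collecting zeros: affine points = {(1, 0), (3, 2), (4, 10), (6, 2), (6, 3), (6, 7), (7, 5), (9, 3), (10, 3)}.
Total count |C(F_11)_aff| = 9.


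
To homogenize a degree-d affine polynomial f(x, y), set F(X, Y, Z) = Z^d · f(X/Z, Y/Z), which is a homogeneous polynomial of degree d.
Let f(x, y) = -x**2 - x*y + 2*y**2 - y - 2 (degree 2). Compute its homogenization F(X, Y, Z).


F(X, Y, Z) = -X**2 - X*Y + 2*Y**2 - Y*Z - 2*Z**2

deg(f) = 2.
Substitute x = X/Z, y = Y/Z into f, then multiply by Z^2.
  monomial -1·x^2·y^0 ↦ -1·X^2·Y^0·Z^0.
  monomial -1·x^1·y^1 ↦ -1·X^1·Y^1·Z^0.
  monomial 2·x^0·y^2 ↦ 2·X^0·Y^2·Z^0.
  monomial -1·x^0·y^1 ↦ -1·X^0·Y^1·Z^1.
  monomial -2·x^0·y^0 ↦ -2·X^0·Y^0·Z^2.
Collecting: F(X, Y, Z) = -X**2 - X*Y + 2*Y**2 - Y*Z - 2*Z**2.


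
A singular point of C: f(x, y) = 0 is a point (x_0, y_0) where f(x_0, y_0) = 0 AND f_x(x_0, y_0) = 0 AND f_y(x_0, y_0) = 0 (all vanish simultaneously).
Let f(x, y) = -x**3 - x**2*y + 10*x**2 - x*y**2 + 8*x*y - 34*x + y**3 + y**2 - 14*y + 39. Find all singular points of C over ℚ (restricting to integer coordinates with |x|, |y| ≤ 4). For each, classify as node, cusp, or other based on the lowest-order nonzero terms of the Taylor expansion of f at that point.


Singular points: {(3, 1)}; classification: cusp.

Compute partial derivatives:
  f_x = -3*x**2 - 2*x*y + 20*x - y**2 + 8*y - 34.
  f_y = -x**2 - 2*x*y + 8*x + 3*y**2 + 2*y - 14.
Scan x_0 ∈ {−4, ..., 4}. For each x_0, f_y(x_0, y) is a polynomial in y; find its integer roots y ∈ {−4, ..., 4}, then test f_x and f at those candidates.
  x = -4: f_y(-4, y) = 3*y**2 + 10*y - 62; no integer root y with |y| ≤ 4.
  x = -3: f_y(-3, y) = 3*y**2 + 8*y - 47; no integer root y with |y| ≤ 4.
  x = -2: f_y(-2, y) = 3*y**2 + 6*y - 34; no integer root y with |y| ≤ 4.
  x = -1: f_y(-1, y) = 3*y**2 + 4*y - 23; no integer root y with |y| ≤ 4.
  x = 0: f_y(0, y) = 3*y**2 + 2*y - 14; no integer root y with |y| ≤ 4.
  x = 1: f_y(1, y) = 3*y**2 - 7; no integer root y with |y| ≤ 4.
  x = 2: f_y(2, y) = 3*y**2 - 2*y - 2; no integer root y with |y| ≤ 4.
  x = 3: f_y(3, y) = 3*y**2 - 4*y + 1; vanishes at y ∈ {1}. (3, 1): f_x = 0, f = 0 — SINGULAR.
  x = 4: f_y(4, y) = 3*y**2 - 6*y + 2; no integer root y with |y| ≤ 4.
Only singular point on the grid: (3, 1).
Classify: substitute x = 3 + u, y = 1 + v and expand: f = -u**3 - u**2*v - u*v**2 + v**3 + v**2.
No constant or linear terms (consistent with a singular point). Quadratic part: v**2. Cubic part: -u**3 - u**2*v - u*v**2 + v**3.
The quadratic part v**2 is a perfect square, so there is a single (double) tangent line v = 0, i.e. y = 1. Restricting the cubic part to that line (v = 0) leaves -u**3 ≠ 0, so f is not divisible by v and the branch is v² ≈ u**3 to lowest order — this is a cusp.
Classification: cusp.


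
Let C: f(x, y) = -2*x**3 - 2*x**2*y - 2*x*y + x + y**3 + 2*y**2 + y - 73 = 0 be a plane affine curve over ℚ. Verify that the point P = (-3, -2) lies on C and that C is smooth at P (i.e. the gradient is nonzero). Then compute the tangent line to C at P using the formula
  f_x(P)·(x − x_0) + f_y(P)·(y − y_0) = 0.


Tangent line at P: -73*x - 7*y - 233 = 0.

Step 1: f(-3, -2) = 0, so P lies on C.
Step 2: partial derivatives
  f_x(x, y) = -6*x**2 - 4*x*y - 2*y + 1, f_y(x, y) = -2*x**2 - 2*x + 3*y**2 + 4*y + 1.
  f_x(P) = -73, f_y(P) = -7 (gradient nonzero, so P is smooth).
Step 3: tangent line at P: -73·(x − -3) + -7·(y − -2) = 0.
Expanding: -73*x - 7*y - 233 = 0.


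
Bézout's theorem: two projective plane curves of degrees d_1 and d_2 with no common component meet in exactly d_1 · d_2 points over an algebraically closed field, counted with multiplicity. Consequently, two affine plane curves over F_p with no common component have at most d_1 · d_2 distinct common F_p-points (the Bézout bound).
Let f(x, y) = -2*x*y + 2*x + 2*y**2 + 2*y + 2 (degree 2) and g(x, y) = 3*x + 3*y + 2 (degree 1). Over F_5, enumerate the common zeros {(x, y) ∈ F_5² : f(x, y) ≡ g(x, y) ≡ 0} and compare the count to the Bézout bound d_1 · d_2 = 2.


Common zeros: {(2, 4)}; count = 1; Bézout bound = 2.

deg(f) = 2, deg(g) = 1, so Bézout bound = 2.
Scan x ∈ F_5. For each x, list the y ∈ F_5 with f(x, y) ≡ 0 and those with g(x, y) ≡ 0 (mod 5); the common zeros in that column are the intersection.
  x = 0: f ≡ 0 at y ∈ ∅; g ≡ 0 at y ∈ {1}; common: ∅.
  x = 1: f ≡ 0 at y ∈ ∅; g ≡ 0 at y ∈ {0}; common: ∅.
  x = 2: f ≡ 0 at y ∈ {2, 4}; g ≡ 0 at y ∈ {4}; common: {4}.
  x = 3: f ≡ 0 at y ∈ ∅; g ≡ 0 at y ∈ {3}; common: ∅.
  x = 4: f ≡ 0 at y ∈ {0, 3}; g ≡ 0 at y ∈ {2}; common: ∅.
Collecting: common zeros = {(2, 4)}, so the count is 1.
Comparison with the Bézout bound: 1 ≤ 2 = deg(f)·deg(g), as expected for curves with no common component (the affine F_5-count falls short of the bound because intersections may lie at infinity, over extension fields, or carry multiplicity).


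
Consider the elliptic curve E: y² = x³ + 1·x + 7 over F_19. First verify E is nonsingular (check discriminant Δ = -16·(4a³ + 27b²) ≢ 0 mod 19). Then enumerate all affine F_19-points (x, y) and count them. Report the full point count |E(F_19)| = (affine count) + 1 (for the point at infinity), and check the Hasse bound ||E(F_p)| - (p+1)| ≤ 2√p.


Affine points = {(0, 8), (0, 11), (1, 3), (1, 16), (2, 6), (2, 13), (5, 2), (5, 17), (6, 1), (6, 18), (9, 2), (9, 17), (11, 0), (17, 4), (17, 15), (18, 9), (18, 10)}; affine count = 17; |E(F_19)| = 18.

Discriminant check: Δ ∝ 4a³ + 27b² = 4·1³ + 27·7² = 4·1 + 27·49 ≡ 16 (mod 19). Nonzero ⇒ E is nonsingular.
For each x ∈ F_19, compute rhs = x³ + 1·x + 7 mod 19, then count y ∈ F_19 with y² ≡ rhs.
  x = 0: rhs = 7, matching y values: 8, 11 (2 points).
  x = 1: rhs = 9, matching y values: 3, 16 (2 points).
  x = 2: rhs = 17, matching y values: 6, 13 (2 points).
  x = 3: rhs = 18, matching y values: none (0 points).
  x = 4: rhs = 18, matching y values: none (0 points).
  x = 5: rhs = 4, matching y values: 2, 17 (2 points).
  x = 6: rhs = 1, matching y values: 1, 18 (2 points).
  x = 7: rhs = 15, matching y values: none (0 points).
  x = 8: rhs = 14, matching y values: none (0 points).
  x = 9: rhs = 4, matching y values: 2, 17 (2 points).
  x = 10: rhs = 10, matching y values: none (0 points).
  x = 11: rhs = 0, matching y values: 0 (1 points).
  x = 12: rhs = 18, matching y values: none (0 points).
  x = 13: rhs = 13, matching y values: none (0 points).
  x = 14: rhs = 10, matching y values: none (0 points).
  x = 15: rhs = 15, matching y values: none (0 points).
  x = 16: rhs = 15, matching y values: none (0 points).
  x = 17: rhs = 16, matching y values: 4, 15 (2 points).
  x = 18: rhs = 5, matching y values: 9, 10 (2 points).
Total affine count: 17.
Full point count |E(F_19)| = 17 + 1 = 18.
Hasse bound: |18 − (19+1)| = |-2| = 2 ≤ 2√19 ≈ 8.7178 ✓.


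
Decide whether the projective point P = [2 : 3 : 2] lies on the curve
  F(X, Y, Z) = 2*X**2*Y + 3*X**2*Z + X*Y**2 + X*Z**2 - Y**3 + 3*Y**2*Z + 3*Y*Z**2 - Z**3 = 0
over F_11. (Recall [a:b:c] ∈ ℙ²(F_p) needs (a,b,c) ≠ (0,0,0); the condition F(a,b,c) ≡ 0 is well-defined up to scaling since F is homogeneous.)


F(2,3,2) ≡ 8 (mod 11); P is NOT on the curve.

Evaluate F(2, 3, 2) term-by-term (mod 11).
  2*X**2*Y ↦ 2·4·3·1 = 24
  3*X**2*Z ↦ 3·4·1·2 = 24
  X*Y**2 ↦ 1·2·9·1 = 18
  X*Z**2 ↦ 1·2·1·4 = 8
  -Y**3 ↦ -1·1·27·1 = -27
  3*Y**2*Z ↦ 3·1·9·2 = 54
  3*Y*Z**2 ↦ 3·1·3·4 = 36
  -Z**3 ↦ -1·1·1·8 = -8
Sum: F(2, 3, 2) = (24) + (24) + (18) + (8) + (-27) + (54) + (36) + (-8) = 129.
Reducing mod 11: 129 ≡ 8 (mod 11).
Since F(a, b, c) ≡ 8 ≠ 0 (mod 11), P does NOT lie on the curve.


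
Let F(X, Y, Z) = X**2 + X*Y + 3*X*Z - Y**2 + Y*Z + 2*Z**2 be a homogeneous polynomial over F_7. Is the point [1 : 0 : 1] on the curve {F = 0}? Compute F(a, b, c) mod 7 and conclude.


F(1,0,1) ≡ 6 (mod 7); P is NOT on the curve.

Evaluate F(1, 0, 1) term-by-term (mod 7).
  X**2 ↦ 1·1·1·1 = 1
  X*Y ↦ 1·1·0·1 = 0
  3*X*Z ↦ 3·1·1·1 = 3
  -Y**2 ↦ -1·1·0·1 = 0
  Y*Z ↦ 1·1·0·1 = 0
  2*Z**2 ↦ 2·1·1·1 = 2
Sum: F(1, 0, 1) = (1) + (0) + (3) + (0) + (0) + (2) = 6.
Reducing mod 7: 6 ≡ 6 (mod 7).
Since F(a, b, c) ≡ 6 ≠ 0 (mod 7), P does NOT lie on the curve.


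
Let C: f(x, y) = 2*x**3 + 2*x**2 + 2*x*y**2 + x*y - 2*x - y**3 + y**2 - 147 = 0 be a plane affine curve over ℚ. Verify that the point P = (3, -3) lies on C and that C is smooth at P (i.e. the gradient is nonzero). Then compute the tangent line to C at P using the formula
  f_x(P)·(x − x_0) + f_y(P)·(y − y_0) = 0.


Tangent line at P: 79*x - 66*y - 435 = 0.

Step 1: f(3, -3) = 0, so P lies on C.
Step 2: partial derivatives
  f_x(x, y) = 6*x**2 + 4*x + 2*y**2 + y - 2, f_y(x, y) = 4*x*y + x - 3*y**2 + 2*y.
  f_x(P) = 79, f_y(P) = -66 (gradient nonzero, so P is smooth).
Step 3: tangent line at P: 79·(x − 3) + -66·(y − -3) = 0.
Expanding: 79*x - 66*y - 435 = 0.


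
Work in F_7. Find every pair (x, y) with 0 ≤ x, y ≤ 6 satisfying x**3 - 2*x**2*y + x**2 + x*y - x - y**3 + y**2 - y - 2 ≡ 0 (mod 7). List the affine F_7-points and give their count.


Affine F_7-points: {(3, 3), (3, 6), (4, 6)}; count = 3.

For each of the 49 pairs (x, y) ∈ F_7², evaluate f(x, y) mod 7. Record the zeros.
  x = 0: [0↦5, 1↦4, 2↦6, 3↦5, 4↦2, 5↦5, 6↦1]  zeros at y ∈ ∅
  x = 1: [0↦6, 1↦4, 2↦5, 3↦3, 4↦6, 5↦1, 6↦3]  zeros at y ∈ ∅
  x = 2: [0↦1, 1↦1, 2↦4, 3↦4, 4↦2, 5↦6, 6↦3]  zeros at y ∈ ∅
  x = 3: [0↦3, 1↦1, 2↦2, 3↦0, 4↦3, 5↦5, 6↦0]  zeros at y ∈ {3, 6}
  x = 4: [0↦4, 1↦3, 2↦5, 3↦4, 4↦1, 5↦4, 6↦0]  zeros at y ∈ {6}
  x = 5: [0↦3, 1↦6, 2↦5, 3↦1, 4↦2, 5↦2, 6↦2]  zeros at y ∈ ∅
  x = 6: [0↦6, 1↦2, 2↦1, 3↦4, 4↦5, 5↦5, 6↦5]  zeros at y ∈ ∅
Collecting zeros: affine points = {(3, 3), (3, 6), (4, 6)}.
Total count |C(F_7)_aff| = 3.


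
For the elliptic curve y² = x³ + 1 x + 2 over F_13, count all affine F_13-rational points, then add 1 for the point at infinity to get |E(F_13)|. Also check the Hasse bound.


Affine points = {(1, 2), (1, 11), (2, 5), (2, 8), (6, 4), (6, 9), (7, 1), (7, 12), (9, 5), (9, 8), (12, 0)}; affine count = 11; |E(F_13)| = 12.

Discriminant check: Δ ∝ 4a³ + 27b² = 4·1³ + 27·2² = 4·1 + 27·4 ≡ 8 (mod 13). Nonzero ⇒ E is nonsingular.
For each x ∈ F_13, compute rhs = x³ + 1·x + 2 mod 13, then count y ∈ F_13 with y² ≡ rhs.
  x = 0: rhs = 2, matching y values: none (0 points).
  x = 1: rhs = 4, matching y values: 2, 11 (2 points).
  x = 2: rhs = 12, matching y values: 5, 8 (2 points).
  x = 3: rhs = 6, matching y values: none (0 points).
  x = 4: rhs = 5, matching y values: none (0 points).
  x = 5: rhs = 2, matching y values: none (0 points).
  x = 6: rhs = 3, matching y values: 4, 9 (2 points).
  x = 7: rhs = 1, matching y values: 1, 12 (2 points).
  x = 8: rhs = 2, matching y values: none (0 points).
  x = 9: rhs = 12, matching y values: 5, 8 (2 points).
  x = 10: rhs = 11, matching y values: none (0 points).
  x = 11: rhs = 5, matching y values: none (0 points).
  x = 12: rhs = 0, matching y values: 0 (1 points).
Total affine count: 11.
Full point count |E(F_13)| = 11 + 1 = 12.
Hasse bound: |12 − (13+1)| = |-2| = 2 ≤ 2√13 ≈ 7.2111 ✓.


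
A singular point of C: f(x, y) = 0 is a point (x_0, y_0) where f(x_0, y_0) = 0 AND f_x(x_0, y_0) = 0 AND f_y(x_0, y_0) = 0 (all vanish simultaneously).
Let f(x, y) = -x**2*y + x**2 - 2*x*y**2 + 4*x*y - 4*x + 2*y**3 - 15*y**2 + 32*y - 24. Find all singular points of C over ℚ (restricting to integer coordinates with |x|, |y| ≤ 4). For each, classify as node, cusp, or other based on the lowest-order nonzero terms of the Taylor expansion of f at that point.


Singular points: {(-2, 2)}; classification: node.

Compute partial derivatives:
  f_x = -2*x*y + 2*x - 2*y**2 + 4*y - 4.
  f_y = -x**2 - 4*x*y + 4*x + 6*y**2 - 30*y + 32.
Scan x_0 ∈ {−4, ..., 4}. For each x_0, f_y(x_0, y) is a polynomial in y; find its integer roots y ∈ {−4, ..., 4}, then test f_x and f at those candidates.
  x = -4: f_y(-4, y) = 6*y**2 - 14*y; vanishes at y ∈ {0}. (-4, 0): f_x = -12 ≠ 0.
  x = -3: f_y(-3, y) = 6*y**2 - 18*y + 11; no integer root y with |y| ≤ 4.
  x = -2: f_y(-2, y) = 6*y**2 - 22*y + 20; vanishes at y ∈ {2}. (-2, 2): f_x = 0, f = 0 — SINGULAR.
  x = -1: f_y(-1, y) = 6*y**2 - 26*y + 27; no integer root y with |y| ≤ 4.
  x = 0: f_y(0, y) = 6*y**2 - 30*y + 32; no integer root y with |y| ≤ 4.
  x = 1: f_y(1, y) = 6*y**2 - 34*y + 35; no integer root y with |y| ≤ 4.
  x = 2: f_y(2, y) = 6*y**2 - 38*y + 36; no integer root y with |y| ≤ 4.
  x = 3: f_y(3, y) = 6*y**2 - 42*y + 35; no integer root y with |y| ≤ 4.
  x = 4: f_y(4, y) = 6*y**2 - 46*y + 32; no integer root y with |y| ≤ 4.
Only singular point on the grid: (-2, 2).
Classify: substitute x = -2 + u, y = 2 + v and expand: f = -u**2*v - u**2 - 2*u*v**2 + 2*v**3 + v**2.
No constant or linear terms (consistent with a singular point). Quadratic part: -u**2 + v**2. Cubic part: -u**2*v - 2*u*v**2 + 2*v**3.
The quadratic part v**2 - u**2 = (v − u)(v + u) splits into two distinct linear factors, so there are two distinct tangent lines y − 2 = ±(x − -2) — this is a node (ordinary double point).
Classification: node.


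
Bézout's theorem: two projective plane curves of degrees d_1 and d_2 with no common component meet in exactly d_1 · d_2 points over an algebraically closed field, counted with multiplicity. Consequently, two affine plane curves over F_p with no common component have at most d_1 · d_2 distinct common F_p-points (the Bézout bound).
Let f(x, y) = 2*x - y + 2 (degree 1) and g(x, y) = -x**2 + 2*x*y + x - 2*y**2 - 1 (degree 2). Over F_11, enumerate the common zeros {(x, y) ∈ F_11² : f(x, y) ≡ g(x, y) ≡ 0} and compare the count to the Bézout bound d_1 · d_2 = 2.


Common zeros: ∅; count = 0; Bézout bound = 2.

deg(f) = 1, deg(g) = 2, so Bézout bound = 2.
Scan x ∈ F_11. For each x, list the y ∈ F_11 with f(x, y) ≡ 0 and those with g(x, y) ≡ 0 (mod 11); the common zeros in that column are the intersection.
  x = 0: f ≡ 0 at y ∈ {2}; g ≡ 0 at y ∈ {4, 7}; common: ∅.
  x = 1: f ≡ 0 at y ∈ {4}; g ≡ 0 at y ∈ ∅; common: ∅.
  x = 2: f ≡ 0 at y ∈ {6}; g ≡ 0 at y ∈ {5, 8}; common: ∅.
  x = 3: f ≡ 0 at y ∈ {8}; g ≡ 0 at y ∈ ∅; common: ∅.
  x = 4: f ≡ 0 at y ∈ {10}; g ≡ 0 at y ∈ {7, 8}; common: ∅.
  x = 5: f ≡ 0 at y ∈ {1}; g ≡ 0 at y ∈ {6, 10}; common: ∅.
  x = 6: f ≡ 0 at y ∈ {3}; g ≡ 0 at y ∈ ∅; common: ∅.
  x = 7: f ≡ 0 at y ∈ {5}; g ≡ 0 at y ∈ ∅; common: ∅.
  x = 8: f ≡ 0 at y ∈ {7}; g ≡ 0 at y ∈ {2, 6}; common: ∅.
  x = 9: f ≡ 0 at y ∈ {9}; g ≡ 0 at y ∈ {4, 5}; common: ∅.
  x = 10: f ≡ 0 at y ∈ {0}; g ≡ 0 at y ∈ ∅; common: ∅.
Collecting: common zeros = ∅, so the count is 0.
Comparison with the Bézout bound: 0 ≤ 2 = deg(f)·deg(g), as expected for curves with no common component (the affine F_11-count falls short of the bound because intersections may lie at infinity, over extension fields, or carry multiplicity).


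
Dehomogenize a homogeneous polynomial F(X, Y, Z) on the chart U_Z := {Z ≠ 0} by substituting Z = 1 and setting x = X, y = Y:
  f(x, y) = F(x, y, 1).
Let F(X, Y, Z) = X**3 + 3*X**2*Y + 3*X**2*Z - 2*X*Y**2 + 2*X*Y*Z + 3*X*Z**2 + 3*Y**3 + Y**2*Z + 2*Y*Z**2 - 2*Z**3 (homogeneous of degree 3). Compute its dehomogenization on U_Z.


f(x, y) = x**3 + 3*x**2*y + 3*x**2 - 2*x*y**2 + 2*x*y + 3*x + 3*y**3 + y**2 + 2*y - 2

On U_Z we set Z = 1. Each monomial c·X^i·Y^j·Z^k in F becomes c·x^i·y^j·1^k = c·x^i·y^j.
Substituting Z = 1: F(X, Y, 1) = x**3 + 3*x**2*y + 3*x**2 - 2*x*y**2 + 2*x*y + 3*x + 3*y**3 + y**2 + 2*y - 2.
Note: deg(f) ≤ deg(F) = 3; strict inequality happens when F is divisible by Z (lost terms).


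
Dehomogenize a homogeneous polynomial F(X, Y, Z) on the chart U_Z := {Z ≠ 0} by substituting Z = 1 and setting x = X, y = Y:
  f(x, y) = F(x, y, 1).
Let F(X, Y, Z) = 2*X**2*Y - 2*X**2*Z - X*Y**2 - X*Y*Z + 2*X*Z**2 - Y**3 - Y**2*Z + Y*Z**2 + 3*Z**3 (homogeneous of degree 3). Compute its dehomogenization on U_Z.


f(x, y) = 2*x**2*y - 2*x**2 - x*y**2 - x*y + 2*x - y**3 - y**2 + y + 3

On U_Z we set Z = 1. Each monomial c·X^i·Y^j·Z^k in F becomes c·x^i·y^j·1^k = c·x^i·y^j.
Substituting Z = 1: F(X, Y, 1) = 2*x**2*y - 2*x**2 - x*y**2 - x*y + 2*x - y**3 - y**2 + y + 3.
Note: deg(f) ≤ deg(F) = 3; strict inequality happens when F is divisible by Z (lost terms).


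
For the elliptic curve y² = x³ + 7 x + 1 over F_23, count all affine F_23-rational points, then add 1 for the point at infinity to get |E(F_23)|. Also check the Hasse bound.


Affine points = {(0, 1), (0, 22), (1, 3), (1, 20), (2, 0), (3, 7), (3, 16), (4, 1), (4, 22), (5, 0), (6, 11), (6, 12), (7, 5), (7, 18), (10, 6), (10, 17), (11, 11), (11, 12), (13, 9), (13, 14), (15, 10), (15, 13), (16, 0), (18, 5), (18, 18), (19, 1), (19, 22), (21, 5), (21, 18), (22, 4), (22, 19)}; affine count = 31; |E(F_23)| = 32.

Discriminant check: Δ ∝ 4a³ + 27b² = 4·7³ + 27·1² = 4·343 + 27·1 ≡ 19 (mod 23). Nonzero ⇒ E is nonsingular.
For each x ∈ F_23, compute rhs = x³ + 7·x + 1 mod 23, then count y ∈ F_23 with y² ≡ rhs.
  x = 0: rhs = 1, matching y values: 1, 22 (2 points).
  x = 1: rhs = 9, matching y values: 3, 20 (2 points).
  x = 2: rhs = 0, matching y values: 0 (1 points).
  x = 3: rhs = 3, matching y values: 7, 16 (2 points).
  x = 4: rhs = 1, matching y values: 1, 22 (2 points).
  x = 5: rhs = 0, matching y values: 0 (1 points).
  x = 6: rhs = 6, matching y values: 11, 12 (2 points).
  x = 7: rhs = 2, matching y values: 5, 18 (2 points).
  x = 8: rhs = 17, matching y values: none (0 points).
  x = 9: rhs = 11, matching y values: none (0 points).
  x = 10: rhs = 13, matching y values: 6, 17 (2 points).
  x = 11: rhs = 6, matching y values: 11, 12 (2 points).
  x = 12: rhs = 19, matching y values: none (0 points).
  x = 13: rhs = 12, matching y values: 9, 14 (2 points).
  x = 14: rhs = 14, matching y values: none (0 points).
  x = 15: rhs = 8, matching y values: 10, 13 (2 points).
  x = 16: rhs = 0, matching y values: 0 (1 points).
  x = 17: rhs = 19, matching y values: none (0 points).
  x = 18: rhs = 2, matching y values: 5, 18 (2 points).
  x = 19: rhs = 1, matching y values: 1, 22 (2 points).
  x = 20: rhs = 22, matching y values: none (0 points).
  x = 21: rhs = 2, matching y values: 5, 18 (2 points).
  x = 22: rhs = 16, matching y values: 4, 19 (2 points).
Total affine count: 31.
Full point count |E(F_23)| = 31 + 1 = 32.
Hasse bound: |32 − (23+1)| = |8| = 8 ≤ 2√23 ≈ 9.5917 ✓.


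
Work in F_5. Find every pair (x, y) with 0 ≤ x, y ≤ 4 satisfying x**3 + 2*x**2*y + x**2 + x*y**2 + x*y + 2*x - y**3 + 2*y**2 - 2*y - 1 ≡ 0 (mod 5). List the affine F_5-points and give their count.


Affine F_5-points: {(0, 2), (2, 0), (4, 4)}; count = 3.

For each of the 25 pairs (x, y) ∈ F_5², evaluate f(x, y) mod 5. Record the zeros.
  x = 0: [0↦4, 1↦3, 2↦0, 3↦4, 4↦4]  zeros at y ∈ {2}
  x = 1: [0↦3, 1↦1, 2↦4, 3↦1, 4↦1]  zeros at y ∈ ∅
  x = 2: [0↦0, 1↦1, 2↦4, 3↦3, 4↦2]  zeros at y ∈ {0}
  x = 3: [0↦1, 1↦4, 2↦1, 3↦1, 4↦3]  zeros at y ∈ ∅
  x = 4: [0↦2, 1↦1, 2↦1, 3↦1, 4↦0]  zeros at y ∈ {4}
Collecting zeros: affine points = {(0, 2), (2, 0), (4, 4)}.
Total count |C(F_5)_aff| = 3.


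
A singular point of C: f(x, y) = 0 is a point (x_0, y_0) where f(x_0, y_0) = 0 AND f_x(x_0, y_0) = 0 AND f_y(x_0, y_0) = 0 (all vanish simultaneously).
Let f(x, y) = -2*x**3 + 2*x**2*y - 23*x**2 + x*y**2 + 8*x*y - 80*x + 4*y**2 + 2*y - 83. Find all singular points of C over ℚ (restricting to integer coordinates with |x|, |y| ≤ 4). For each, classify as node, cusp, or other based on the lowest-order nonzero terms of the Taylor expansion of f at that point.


Singular points: {(-3, 2)}; classification: node.

Compute partial derivatives:
  f_x = -6*x**2 + 4*x*y - 46*x + y**2 + 8*y - 80.
  f_y = 2*x**2 + 2*x*y + 8*x + 8*y + 2.
Scan x_0 ∈ {−4, ..., 4}. For each x_0, f_y(x_0, y) is a polynomial in y; find its integer roots y ∈ {−4, ..., 4}, then test f_x and f at those candidates.
  x = -4: f_y(-4, y) = 2; no integer root y with |y| ≤ 4.
  x = -3: f_y(-3, y) = 2*y - 4; vanishes at y ∈ {2}. (-3, 2): f_x = 0, f = 0 — SINGULAR.
  x = -2: f_y(-2, y) = 4*y - 6; no integer root y with |y| ≤ 4.
  x = -1: f_y(-1, y) = 6*y - 4; no integer root y with |y| ≤ 4.
  x = 0: f_y(0, y) = 8*y + 2; no integer root y with |y| ≤ 4.
  x = 1: f_y(1, y) = 10*y + 12; no integer root y with |y| ≤ 4.
  x = 2: f_y(2, y) = 12*y + 26; no integer root y with |y| ≤ 4.
  x = 3: f_y(3, y) = 14*y + 44; no integer root y with |y| ≤ 4.
  x = 4: f_y(4, y) = 16*y + 66; no integer root y with |y| ≤ 4.
Only singular point on the grid: (-3, 2).
Classify: substitute x = -3 + u, y = 2 + v and expand: f = -2*u**3 + 2*u**2*v - u**2 + u*v**2 + v**2.
No constant or linear terms (consistent with a singular point). Quadratic part: -u**2 + v**2. Cubic part: -2*u**3 + 2*u**2*v + u*v**2.
The quadratic part v**2 - u**2 = (v − u)(v + u) splits into two distinct linear factors, so there are two distinct tangent lines y − 2 = ±(x − -3) — this is a node (ordinary double point).
Classification: node.


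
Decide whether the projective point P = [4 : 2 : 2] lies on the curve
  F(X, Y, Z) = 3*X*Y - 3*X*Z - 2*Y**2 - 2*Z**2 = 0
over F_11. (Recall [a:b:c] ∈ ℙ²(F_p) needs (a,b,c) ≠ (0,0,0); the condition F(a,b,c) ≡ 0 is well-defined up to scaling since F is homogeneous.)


F(4,2,2) ≡ 6 (mod 11); P is NOT on the curve.

Evaluate F(4, 2, 2) term-by-term (mod 11).
  3*X*Y ↦ 3·4·2·1 = 24
  -3*X*Z ↦ -3·4·1·2 = -24
  -2*Y**2 ↦ -2·1·4·1 = -8
  -2*Z**2 ↦ -2·1·1·4 = -8
Sum: F(4, 2, 2) = (24) + (-24) + (-8) + (-8) = -16.
Reducing mod 11: -16 ≡ 6 (mod 11).
Since F(a, b, c) ≡ 6 ≠ 0 (mod 11), P does NOT lie on the curve.


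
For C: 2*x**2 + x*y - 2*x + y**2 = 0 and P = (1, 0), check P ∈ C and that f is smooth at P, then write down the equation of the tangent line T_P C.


Tangent line at P: 2*x + y - 2 = 0.

Step 1: f(1, 0) = 0, so P lies on C.
Step 2: partial derivatives
  f_x(x, y) = 4*x + y - 2, f_y(x, y) = x + 2*y.
  f_x(P) = 2, f_y(P) = 1 (gradient nonzero, so P is smooth).
Step 3: tangent line at P: 2·(x − 1) + 1·(y − 0) = 0.
Expanding: 2*x + y - 2 = 0.


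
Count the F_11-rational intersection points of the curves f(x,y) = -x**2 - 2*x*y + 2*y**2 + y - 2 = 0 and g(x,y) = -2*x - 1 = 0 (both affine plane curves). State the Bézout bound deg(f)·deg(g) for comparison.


Common zeros: {(5, 5)}; count = 1; Bézout bound = 2.

deg(f) = 2, deg(g) = 1, so Bézout bound = 2.
Scan x ∈ F_11. For each x, list the y ∈ F_11 with f(x, y) ≡ 0 and those with g(x, y) ≡ 0 (mod 11); the common zeros in that column are the intersection.
  x = 0: f ≡ 0 at y ∈ ∅; g ≡ 0 at y ∈ ∅; common: ∅.
  x = 1: f ≡ 0 at y ∈ {7, 10}; g ≡ 0 at y ∈ ∅; common: ∅.
  x = 2: f ≡ 0 at y ∈ ∅; g ≡ 0 at y ∈ ∅; common: ∅.
  x = 3: f ≡ 0 at y ∈ {0, 8}; g ≡ 0 at y ∈ ∅; common: ∅.
  x = 4: f ≡ 0 at y ∈ ∅; g ≡ 0 at y ∈ ∅; common: ∅.
  x = 5: f ≡ 0 at y ∈ {5}; g ≡ 0 at y ∈ {0, 1, 2, 3, 4, 5, 6, 7, 8, 9, 10}; common: {5}.
  x = 6: f ≡ 0 at y ∈ ∅; g ≡ 0 at y ∈ ∅; common: ∅.
  x = 7: f ≡ 0 at y ∈ {5, 7}; g ≡ 0 at y ∈ ∅; common: ∅.
  x = 8: f ≡ 0 at y ∈ {0, 2}; g ≡ 0 at y ∈ ∅; common: ∅.
  x = 9: f ≡ 0 at y ∈ ∅; g ≡ 0 at y ∈ ∅; common: ∅.
  x = 10: f ≡ 0 at y ∈ {2}; g ≡ 0 at y ∈ ∅; common: ∅.
Collecting: common zeros = {(5, 5)}, so the count is 1.
Comparison with the Bézout bound: 1 ≤ 2 = deg(f)·deg(g), as expected for curves with no common component (the affine F_11-count falls short of the bound because intersections may lie at infinity, over extension fields, or carry multiplicity).


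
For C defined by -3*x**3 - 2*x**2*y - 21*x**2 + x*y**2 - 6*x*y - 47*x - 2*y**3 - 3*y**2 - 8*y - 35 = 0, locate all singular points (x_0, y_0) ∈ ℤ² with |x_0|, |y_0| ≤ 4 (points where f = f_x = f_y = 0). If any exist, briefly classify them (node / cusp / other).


Singular points: {(-2, -1)}; classification: node.

Compute partial derivatives:
  f_x = -9*x**2 - 4*x*y - 42*x + y**2 - 6*y - 47.
  f_y = -2*x**2 + 2*x*y - 6*x - 6*y**2 - 6*y - 8.
Scan x_0 ∈ {−4, ..., 4}. For each x_0, f_y(x_0, y) is a polynomial in y; find its integer roots y ∈ {−4, ..., 4}, then test f_x and f at those candidates.
  x = -4: f_y(-4, y) = -6*y**2 - 14*y - 16; no integer root y with |y| ≤ 4.
  x = -3: f_y(-3, y) = -6*y**2 - 12*y - 8; no integer root y with |y| ≤ 4.
  x = -2: f_y(-2, y) = -6*y**2 - 10*y - 4; vanishes at y ∈ {-1}. (-2, -1): f_x = 0, f = 0 — SINGULAR.
  x = -1: f_y(-1, y) = -6*y**2 - 8*y - 4; no integer root y with |y| ≤ 4.
  x = 0: f_y(0, y) = -6*y**2 - 6*y - 8; no integer root y with |y| ≤ 4.
  x = 1: f_y(1, y) = -6*y**2 - 4*y - 16; no integer root y with |y| ≤ 4.
  x = 2: f_y(2, y) = -6*y**2 - 2*y - 28; no integer root y with |y| ≤ 4.
  x = 3: f_y(3, y) = -6*y**2 - 44; no integer root y with |y| ≤ 4.
  x = 4: f_y(4, y) = -6*y**2 + 2*y - 64; no integer root y with |y| ≤ 4.
Only singular point on the grid: (-2, -1).
Classify: substitute x = -2 + u, y = -1 + v and expand: f = -3*u**3 - 2*u**2*v - u**2 + u*v**2 - 2*v**3 + v**2.
No constant or linear terms (consistent with a singular point). Quadratic part: -u**2 + v**2. Cubic part: -3*u**3 - 2*u**2*v + u*v**2 - 2*v**3.
The quadratic part v**2 - u**2 = (v − u)(v + u) splits into two distinct linear factors, so there are two distinct tangent lines y − -1 = ±(x − -2) — this is a node (ordinary double point).
Classification: node.


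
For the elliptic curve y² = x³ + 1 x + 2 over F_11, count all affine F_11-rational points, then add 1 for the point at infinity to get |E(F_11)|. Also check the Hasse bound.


Affine points = {(1, 2), (1, 9), (2, 1), (2, 10), (4, 2), (4, 9), (5, 0), (6, 2), (6, 9), (7, 0), (8, 4), (8, 7), (9, 5), (9, 6), (10, 0)}; affine count = 15; |E(F_11)| = 16.

Discriminant check: Δ ∝ 4a³ + 27b² = 4·1³ + 27·2² = 4·1 + 27·4 ≡ 2 (mod 11). Nonzero ⇒ E is nonsingular.
For each x ∈ F_11, compute rhs = x³ + 1·x + 2 mod 11, then count y ∈ F_11 with y² ≡ rhs.
  x = 0: rhs = 2, matching y values: none (0 points).
  x = 1: rhs = 4, matching y values: 2, 9 (2 points).
  x = 2: rhs = 1, matching y values: 1, 10 (2 points).
  x = 3: rhs = 10, matching y values: none (0 points).
  x = 4: rhs = 4, matching y values: 2, 9 (2 points).
  x = 5: rhs = 0, matching y values: 0 (1 points).
  x = 6: rhs = 4, matching y values: 2, 9 (2 points).
  x = 7: rhs = 0, matching y values: 0 (1 points).
  x = 8: rhs = 5, matching y values: 4, 7 (2 points).
  x = 9: rhs = 3, matching y values: 5, 6 (2 points).
  x = 10: rhs = 0, matching y values: 0 (1 points).
Total affine count: 15.
Full point count |E(F_11)| = 15 + 1 = 16.
Hasse bound: |16 − (11+1)| = |4| = 4 ≤ 2√11 ≈ 6.6332 ✓.


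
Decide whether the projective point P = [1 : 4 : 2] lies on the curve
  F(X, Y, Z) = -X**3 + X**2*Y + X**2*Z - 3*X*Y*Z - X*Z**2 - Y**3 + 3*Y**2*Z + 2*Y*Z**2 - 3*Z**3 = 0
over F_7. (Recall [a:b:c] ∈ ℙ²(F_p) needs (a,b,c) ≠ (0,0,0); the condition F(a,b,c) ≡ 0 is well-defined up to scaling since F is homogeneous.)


F(1,4,2) ≡ 3 (mod 7); P is NOT on the curve.

Evaluate F(1, 4, 2) term-by-term (mod 7).
  -X**3 ↦ -1·1·1·1 = -1
  X**2*Y ↦ 1·1·4·1 = 4
  X**2*Z ↦ 1·1·1·2 = 2
  -3*X*Y*Z ↦ -3·1·4·2 = -24
  -X*Z**2 ↦ -1·1·1·4 = -4
  -Y**3 ↦ -1·1·64·1 = -64
  3*Y**2*Z ↦ 3·1·16·2 = 96
  2*Y*Z**2 ↦ 2·1·4·4 = 32
  -3*Z**3 ↦ -3·1·1·8 = -24
Sum: F(1, 4, 2) = (-1) + (4) + (2) + (-24) + (-4) + (-64) + (96) + (32) + (-24) = 17.
Reducing mod 7: 17 ≡ 3 (mod 7).
Since F(a, b, c) ≡ 3 ≠ 0 (mod 7), P does NOT lie on the curve.


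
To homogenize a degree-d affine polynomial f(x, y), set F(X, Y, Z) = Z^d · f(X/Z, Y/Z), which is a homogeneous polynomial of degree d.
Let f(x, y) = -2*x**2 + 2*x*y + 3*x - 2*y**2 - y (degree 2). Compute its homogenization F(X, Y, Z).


F(X, Y, Z) = -2*X**2 + 2*X*Y + 3*X*Z - 2*Y**2 - Y*Z

deg(f) = 2.
Substitute x = X/Z, y = Y/Z into f, then multiply by Z^2.
  monomial -2·x^2·y^0 ↦ -2·X^2·Y^0·Z^0.
  monomial 2·x^1·y^1 ↦ 2·X^1·Y^1·Z^0.
  monomial 3·x^1·y^0 ↦ 3·X^1·Y^0·Z^1.
  monomial -2·x^0·y^2 ↦ -2·X^0·Y^2·Z^0.
  monomial -1·x^0·y^1 ↦ -1·X^0·Y^1·Z^1.
Collecting: F(X, Y, Z) = -2*X**2 + 2*X*Y + 3*X*Z - 2*Y**2 - Y*Z.


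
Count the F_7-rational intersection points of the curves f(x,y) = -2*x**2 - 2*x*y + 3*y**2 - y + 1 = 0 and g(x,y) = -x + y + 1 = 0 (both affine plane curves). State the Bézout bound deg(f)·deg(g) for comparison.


Common zeros: ∅; count = 0; Bézout bound = 2.

deg(f) = 2, deg(g) = 1, so Bézout bound = 2.
Scan x ∈ F_7. For each x, list the y ∈ F_7 with f(x, y) ≡ 0 and those with g(x, y) ≡ 0 (mod 7); the common zeros in that column are the intersection.
  x = 0: f ≡ 0 at y ∈ ∅; g ≡ 0 at y ∈ {6}; common: ∅.
  x = 1: f ≡ 0 at y ∈ {4}; g ≡ 0 at y ∈ {0}; common: ∅.
  x = 2: f ≡ 0 at y ∈ {0, 4}; g ≡ 0 at y ∈ {1}; common: ∅.
  x = 3: f ≡ 0 at y ∈ {1, 6}; g ≡ 0 at y ∈ {2}; common: ∅.
  x = 4: f ≡ 0 at y ∈ ∅; g ≡ 0 at y ∈ {3}; common: ∅.
  x = 5: f ≡ 0 at y ∈ {0, 6}; g ≡ 0 at y ∈ {4}; common: ∅.
  x = 6: f ≡ 0 at y ∈ ∅; g ≡ 0 at y ∈ {5}; common: ∅.
Collecting: common zeros = ∅, so the count is 0.
Comparison with the Bézout bound: 0 ≤ 2 = deg(f)·deg(g), as expected for curves with no common component (the affine F_7-count falls short of the bound because intersections may lie at infinity, over extension fields, or carry multiplicity).


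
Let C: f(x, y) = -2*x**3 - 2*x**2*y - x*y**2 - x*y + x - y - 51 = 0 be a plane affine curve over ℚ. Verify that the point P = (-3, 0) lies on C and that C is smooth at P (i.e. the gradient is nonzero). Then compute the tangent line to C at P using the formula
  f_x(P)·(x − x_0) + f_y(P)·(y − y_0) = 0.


Tangent line at P: -53*x - 16*y - 159 = 0.

Step 1: f(-3, 0) = 0, so P lies on C.
Step 2: partial derivatives
  f_x(x, y) = -6*x**2 - 4*x*y - y**2 - y + 1, f_y(x, y) = -2*x**2 - 2*x*y - x - 1.
  f_x(P) = -53, f_y(P) = -16 (gradient nonzero, so P is smooth).
Step 3: tangent line at P: -53·(x − -3) + -16·(y − 0) = 0.
Expanding: -53*x - 16*y - 159 = 0.


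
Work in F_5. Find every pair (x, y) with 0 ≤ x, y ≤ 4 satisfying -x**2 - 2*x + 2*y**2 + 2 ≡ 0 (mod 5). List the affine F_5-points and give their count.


Affine F_5-points: {(0, 2), (0, 3), (3, 2), (3, 3), (4, 1), (4, 4)}; count = 6.

For each of the 25 pairs (x, y) ∈ F_5², evaluate f(x, y) mod 5. Record the zeros.
  x = 0: [0↦2, 1↦4, 2↦0, 3↦0, 4↦4]  zeros at y ∈ {2, 3}
  x = 1: [0↦4, 1↦1, 2↦2, 3↦2, 4↦1]  zeros at y ∈ ∅
  x = 2: [0↦4, 1↦1, 2↦2, 3↦2, 4↦1]  zeros at y ∈ ∅
  x = 3: [0↦2, 1↦4, 2↦0, 3↦0, 4↦4]  zeros at y ∈ {2, 3}
  x = 4: [0↦3, 1↦0, 2↦1, 3↦1, 4↦0]  zeros at y ∈ {1, 4}
Collecting zeros: affine points = {(0, 2), (0, 3), (3, 2), (3, 3), (4, 1), (4, 4)}.
Total count |C(F_5)_aff| = 6.


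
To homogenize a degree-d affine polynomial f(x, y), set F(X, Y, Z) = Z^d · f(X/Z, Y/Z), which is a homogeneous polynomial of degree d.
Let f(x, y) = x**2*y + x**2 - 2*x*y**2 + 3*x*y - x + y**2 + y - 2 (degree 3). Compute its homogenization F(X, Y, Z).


F(X, Y, Z) = X**2*Y + X**2*Z - 2*X*Y**2 + 3*X*Y*Z - X*Z**2 + Y**2*Z + Y*Z**2 - 2*Z**3

deg(f) = 3.
Substitute x = X/Z, y = Y/Z into f, then multiply by Z^3.
  monomial 1·x^2·y^1 ↦ 1·X^2·Y^1·Z^0.
  monomial 1·x^2·y^0 ↦ 1·X^2·Y^0·Z^1.
  monomial -2·x^1·y^2 ↦ -2·X^1·Y^2·Z^0.
  monomial 3·x^1·y^1 ↦ 3·X^1·Y^1·Z^1.
  monomial -1·x^1·y^0 ↦ -1·X^1·Y^0·Z^2.
  monomial 1·x^0·y^2 ↦ 1·X^0·Y^2·Z^1.
  monomial 1·x^0·y^1 ↦ 1·X^0·Y^1·Z^2.
  monomial -2·x^0·y^0 ↦ -2·X^0·Y^0·Z^3.
Collecting: F(X, Y, Z) = X**2*Y + X**2*Z - 2*X*Y**2 + 3*X*Y*Z - X*Z**2 + Y**2*Z + Y*Z**2 - 2*Z**3.


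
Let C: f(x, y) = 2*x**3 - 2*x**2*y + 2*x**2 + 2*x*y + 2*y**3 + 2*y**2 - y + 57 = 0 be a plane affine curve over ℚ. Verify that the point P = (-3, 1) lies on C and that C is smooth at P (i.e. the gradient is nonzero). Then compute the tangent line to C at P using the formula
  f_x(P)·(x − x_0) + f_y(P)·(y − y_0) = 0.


Tangent line at P: 56*x - 15*y + 183 = 0.

Step 1: f(-3, 1) = 0, so P lies on C.
Step 2: partial derivatives
  f_x(x, y) = 6*x**2 - 4*x*y + 4*x + 2*y, f_y(x, y) = -2*x**2 + 2*x + 6*y**2 + 4*y - 1.
  f_x(P) = 56, f_y(P) = -15 (gradient nonzero, so P is smooth).
Step 3: tangent line at P: 56·(x − -3) + -15·(y − 1) = 0.
Expanding: 56*x - 15*y + 183 = 0.


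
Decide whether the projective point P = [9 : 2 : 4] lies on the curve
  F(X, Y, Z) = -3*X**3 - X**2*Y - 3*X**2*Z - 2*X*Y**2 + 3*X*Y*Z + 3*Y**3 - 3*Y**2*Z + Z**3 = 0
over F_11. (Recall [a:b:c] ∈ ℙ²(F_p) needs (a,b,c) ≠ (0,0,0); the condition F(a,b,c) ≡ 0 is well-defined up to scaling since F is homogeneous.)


F(9,2,4) ≡ 9 (mod 11); P is NOT on the curve.

Evaluate F(9, 2, 4) term-by-term (mod 11).
  -3*X**3 ↦ -3·729·1·1 = -2187
  -X**2*Y ↦ -1·81·2·1 = -162
  -3*X**2*Z ↦ -3·81·1·4 = -972
  -2*X*Y**2 ↦ -2·9·4·1 = -72
  3*X*Y*Z ↦ 3·9·2·4 = 216
  3*Y**3 ↦ 3·1·8·1 = 24
  -3*Y**2*Z ↦ -3·1·4·4 = -48
  Z**3 ↦ 1·1·1·64 = 64
Sum: F(9, 2, 4) = (-2187) + (-162) + (-972) + (-72) + (216) + (24) + (-48) + (64) = -3137.
Reducing mod 11: -3137 ≡ 9 (mod 11).
Since F(a, b, c) ≡ 9 ≠ 0 (mod 11), P does NOT lie on the curve.


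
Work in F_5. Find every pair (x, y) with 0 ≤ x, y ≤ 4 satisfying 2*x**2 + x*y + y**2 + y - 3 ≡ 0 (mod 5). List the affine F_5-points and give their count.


Affine F_5-points: {(2, 0), (2, 2), (3, 0), (3, 1), (4, 1), (4, 4)}; count = 6.

For each of the 25 pairs (x, y) ∈ F_5², evaluate f(x, y) mod 5. Record the zeros.
  x = 0: [0↦2, 1↦4, 2↦3, 3↦4, 4↦2]  zeros at y ∈ ∅
  x = 1: [0↦4, 1↦2, 2↦2, 3↦4, 4↦3]  zeros at y ∈ ∅
  x = 2: [0↦0, 1↦4, 2↦0, 3↦3, 4↦3]  zeros at y ∈ {0, 2}
  x = 3: [0↦0, 1↦0, 2↦2, 3↦1, 4↦2]  zeros at y ∈ {0, 1}
  x = 4: [0↦4, 1↦0, 2↦3, 3↦3, 4↦0]  zeros at y ∈ {1, 4}
Collecting zeros: affine points = {(2, 0), (2, 2), (3, 0), (3, 1), (4, 1), (4, 4)}.
Total count |C(F_5)_aff| = 6.


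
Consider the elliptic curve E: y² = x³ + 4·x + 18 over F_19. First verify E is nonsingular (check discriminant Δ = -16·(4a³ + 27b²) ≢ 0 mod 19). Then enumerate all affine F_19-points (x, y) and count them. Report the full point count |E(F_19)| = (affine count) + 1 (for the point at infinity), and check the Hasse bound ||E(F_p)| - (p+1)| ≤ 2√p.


Affine points = {(1, 2), (1, 17), (3, 0), (5, 7), (5, 12), (6, 7), (6, 12), (7, 3), (7, 16), (8, 7), (8, 12), (9, 2), (9, 17), (11, 5), (11, 14), (13, 5), (13, 14), (14, 5), (14, 14), (16, 6), (16, 13)}; affine count = 21; |E(F_19)| = 22.

Discriminant check: Δ ∝ 4a³ + 27b² = 4·4³ + 27·18² = 4·64 + 27·324 ≡ 17 (mod 19). Nonzero ⇒ E is nonsingular.
For each x ∈ F_19, compute rhs = x³ + 4·x + 18 mod 19, then count y ∈ F_19 with y² ≡ rhs.
  x = 0: rhs = 18, matching y values: none (0 points).
  x = 1: rhs = 4, matching y values: 2, 17 (2 points).
  x = 2: rhs = 15, matching y values: none (0 points).
  x = 3: rhs = 0, matching y values: 0 (1 points).
  x = 4: rhs = 3, matching y values: none (0 points).
  x = 5: rhs = 11, matching y values: 7, 12 (2 points).
  x = 6: rhs = 11, matching y values: 7, 12 (2 points).
  x = 7: rhs = 9, matching y values: 3, 16 (2 points).
  x = 8: rhs = 11, matching y values: 7, 12 (2 points).
  x = 9: rhs = 4, matching y values: 2, 17 (2 points).
  x = 10: rhs = 13, matching y values: none (0 points).
  x = 11: rhs = 6, matching y values: 5, 14 (2 points).
  x = 12: rhs = 8, matching y values: none (0 points).
  x = 13: rhs = 6, matching y values: 5, 14 (2 points).
  x = 14: rhs = 6, matching y values: 5, 14 (2 points).
  x = 15: rhs = 14, matching y values: none (0 points).
  x = 16: rhs = 17, matching y values: 6, 13 (2 points).
  x = 17: rhs = 2, matching y values: none (0 points).
  x = 18: rhs = 13, matching y values: none (0 points).
Total affine count: 21.
Full point count |E(F_19)| = 21 + 1 = 22.
Hasse bound: |22 − (19+1)| = |2| = 2 ≤ 2√19 ≈ 8.7178 ✓.


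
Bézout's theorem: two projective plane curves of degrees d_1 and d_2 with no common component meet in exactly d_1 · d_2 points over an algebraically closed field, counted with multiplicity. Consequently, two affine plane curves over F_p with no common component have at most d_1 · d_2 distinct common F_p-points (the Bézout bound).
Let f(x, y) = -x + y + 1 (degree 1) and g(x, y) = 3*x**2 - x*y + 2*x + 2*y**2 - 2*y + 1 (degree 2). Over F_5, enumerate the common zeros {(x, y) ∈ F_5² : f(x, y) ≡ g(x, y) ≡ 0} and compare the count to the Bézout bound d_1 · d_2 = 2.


Common zeros: {(0, 4), (2, 1)}; count = 2; Bézout bound = 2.

deg(f) = 1, deg(g) = 2, so Bézout bound = 2.
Scan x ∈ F_5. For each x, list the y ∈ F_5 with f(x, y) ≡ 0 and those with g(x, y) ≡ 0 (mod 5); the common zeros in that column are the intersection.
  x = 0: f ≡ 0 at y ∈ {4}; g ≡ 0 at y ∈ {2, 4}; common: {4}.
  x = 1: f ≡ 0 at y ∈ {0}; g ≡ 0 at y ∈ {1, 3}; common: ∅.
  x = 2: f ≡ 0 at y ∈ {1}; g ≡ 0 at y ∈ {1}; common: {1}.
  x = 3: f ≡ 0 at y ∈ {2}; g ≡ 0 at y ∈ ∅; common: ∅.
  x = 4: f ≡ 0 at y ∈ {3}; g ≡ 0 at y ∈ {4}; common: ∅.
Collecting: common zeros = {(0, 4), (2, 1)}, so the count is 2.
Comparison with the Bézout bound: 2 ≤ 2 = deg(f)·deg(g), as expected for curves with no common component (the bound is attained).
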